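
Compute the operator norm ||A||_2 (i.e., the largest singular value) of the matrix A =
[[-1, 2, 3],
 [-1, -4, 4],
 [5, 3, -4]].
||A||_2 ≈ 8.8176 (= sqrt(largest eigenvalue of A^T A))

||A||_2 = sigma_max(A) = sqrt(lambda_max(A^T A)). Form the symmetric matrix M = A^T A =
[[27, 17, -27],
 [17, 29, -22],
 [-27, -22, 41]].
Its characteristic polynomial (trace, sum of principal 2x2 minors, determinant of M give the coefficients) is
  p(λ) = det(λ I - M) = λ^3 - 97λ^2 + 1577λ - 6241.
No integer candidate from the rational root theorem (±divisors of 6241) is a root, so the roots are irrational. The cubic discriminant is Δ = 1060577392 > 0, so there are three distinct real roots. p(6) = -55 and p(7) = 388 have opposite signs, so a root lies in (6, 7); Newton's method refines it to λ ≈ 6.1073. p(13) = 64 and p(14) = -431 have opposite signs, so a root lies in (13, 14); Newton's method refines it to λ ≈ 13.1434. p(77) = -3392 and p(78) = 1169 have opposite signs, so a root lies in (77, 78); Newton's method refines it to λ ≈ 77.7493. Check (Vieta): the three roots sum to 97, matching tr M = 97.
So the eigenvalues of A^T A are ≈ 6.1073, 13.1434, 77.7493 (all ≥ 0, as they must be for A^T A). The largest is λ_max ≈ 77.7493, hence ||A||_2 = sqrt(λ_max) ≈ 8.8176.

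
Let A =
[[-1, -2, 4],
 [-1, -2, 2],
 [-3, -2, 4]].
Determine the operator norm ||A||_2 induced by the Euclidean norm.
||A||_2 ≈ 7.5245 (= sqrt(largest eigenvalue of A^T A))

||A||_2 = sigma_max(A) = sqrt(lambda_max(A^T A)). Form the symmetric matrix M = A^T A =
[[11, 10, -18],
 [10, 12, -20],
 [-18, -20, 36]].
Its characteristic polynomial (trace, sum of principal 2x2 minors, determinant of M give the coefficients) is
  p(λ) = det(λ I - M) = λ^3 - 59λ^2 + 136λ - 64.
No integer candidate from the rational root theorem (±divisors of 64) is a root, so the roots are irrational. The cubic discriminant is Δ = 10878784 > 0, so there are three distinct real roots. p(0) = -64 and p(1) = 14 have opposite signs, so a root lies in (0, 1); Newton's method refines it to λ ≈ 0.6542. p(1) = 14 and p(2) = -20 have opposite signs, so a root lies in (1, 2); Newton's method refines it to λ ≈ 1.7279. p(56) = -1856 and p(57) = 1190 have opposite signs, so a root lies in (56, 57); Newton's method refines it to λ ≈ 56.6179. Check (Vieta): the three roots sum to 59, matching tr M = 59.
So the eigenvalues of A^T A are ≈ 0.6542, 1.7279, 56.6179 (all ≥ 0, as they must be for A^T A). The largest is λ_max ≈ 56.6179, hence ||A||_2 = sqrt(λ_max) ≈ 7.5245.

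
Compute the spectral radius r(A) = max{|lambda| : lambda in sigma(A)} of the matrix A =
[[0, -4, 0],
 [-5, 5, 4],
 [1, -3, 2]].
r(A) ≈ 4.8884

The eigenvalues of A are the roots of its characteristic polynomial. With M = A (coefficients from the trace, the sum of principal 2x2 minors, and det A):
  p(λ) = det(λ I - M) = λ^3 - 7λ^2 + 2λ + 56.
No integer candidate from the rational root theorem (±divisors of 56) is a root, so the roots are irrational. The cubic discriminant is Δ = -21788 < 0, so there is one real root and a complex-conjugate pair. p(-3) = -40 and p(-2) = 16 have opposite signs, so a root lies in (-3, -2); Newton's method refines it to λ ≈ -2.3435. Dividing out (λ - (-2.3435)) leaves approximately λ^2 - 9.3435λ + 23.8962. For λ^2 - 9.3435λ + 23.8962 the discriminant is -8.2842. It is negative, so the remaining roots are the complex-conjugate pair λ ≈ 4.6717 ± 1.4391i. Their product equals the constant term, so |λ|^2 ≈ 23.8962 and |λ| ≈ 4.8884.
Thus the eigenvalues (to 4 decimals) are -2.3435 (modulus 2.3435); 4.6717 ± 1.4391i (modulus 4.8884). The spectral radius is the largest modulus: r(A) ≈ 4.8884. (Cross-check: r(A) ≤ ||A||_2 ≈ 8.763; equality holds whenever A is normal, though it can also hold for some non-normal A.)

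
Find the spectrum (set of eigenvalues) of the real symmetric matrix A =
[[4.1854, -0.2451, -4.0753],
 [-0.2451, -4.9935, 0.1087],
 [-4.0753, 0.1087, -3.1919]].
sigma(A) ≈ {-5, 6} (-5 with multiplicity 2)

A is real symmetric, so its spectrum consists of real eigenvalues. Expanding the characteristic polynomial of the displayed matrix gives
  det(λ I - A) = p(λ) = λ^3 + (4)λ^2 + (-35)λ + (-150.0019).
Solving p(λ) = 0 yields eigenvalues ≈ -5, -5, 6. (A is shown rounded to 4 decimals, so these recover the underlying integer eigenvalues to within that precision.)
Verification: the trace of A = -4 equals the sum of eigenvalues -4, and det(A) ≈ 150.0019 matches the eigenvalue product 150.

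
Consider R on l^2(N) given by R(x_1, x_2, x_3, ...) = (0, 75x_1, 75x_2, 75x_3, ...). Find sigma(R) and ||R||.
sigma(R) = closed disk {z in C : |z| ≤ 75}; ||R|| = 75

Note R = 75·U where U is the unit right shift (U x)_k = x_{k-1} (with x_0 := 0); so ||R|| = 75||U|| and sigma(R) = 75·sigma(U). ||R x||^2 = sum_{k≥1} |75x_k|^2 = 5625||x||^2, so ||R|| = 75 and sigma(R) ⊂ {|z| ≤ 75}. For any |lambda| < 75, the equation (R - lambda I) x = 0 forces x_1 = 0, then 75x_k = lambda x_{k+1} ⇒ x = 0, so R has no eigenvalues. But (R - lambda I) is not surjective for |lambda| < 75: solving (R - lambda I) x = e_1 would require x_n proportional to (lambda/75)^(-n), which is not in l^2. So every |lambda| < 75 lies in the residual spectrum. The boundary |lambda| = 75 is in the approximate point spectrum (the spectrum is closed). Hence sigma(R) is the closed disk of radius 75.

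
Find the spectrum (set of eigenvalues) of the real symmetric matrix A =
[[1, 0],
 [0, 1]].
sigma(A) ≈ {1} (1 with multiplicity 2)

A is real symmetric, so its spectrum consists of real eigenvalues. Expanding the characteristic polynomial of the displayed matrix gives
  det(λ I - A) = p(λ) = λ^2 + (-2)λ + (1).
Solving p(λ) = 0 yields eigenvalues ≈ 1, 1. (A is shown rounded to 4 decimals, so these recover the underlying integer eigenvalues to within that precision.)
Verification: the trace of A = 2 equals the sum of eigenvalues 2, and det(A) ≈ 1.0000 matches the eigenvalue product 1.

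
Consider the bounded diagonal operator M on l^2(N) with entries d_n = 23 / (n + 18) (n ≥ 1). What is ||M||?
||M|| = 23/19 (attained at n = 1)

For M diagonal, ||M|| = sup_n |d_n| = sup_n 23/(n + 18). This is positive and strictly decreasing in n, so the supremum is attained at n = 1: d_1 = 23/(1 + 18) = 23/19. Hence ||M|| = 23/19.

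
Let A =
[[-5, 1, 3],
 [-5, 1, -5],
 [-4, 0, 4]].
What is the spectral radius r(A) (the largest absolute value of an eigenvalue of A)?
r(A) ≈ 3.5926

The eigenvalues of A are the roots of its characteristic polynomial. With M = A (coefficients from the trace, the sum of principal 2x2 minors, and det A):
  p(λ) = det(λ I - M) = λ^3 - 4λ - 32.
No integer candidate from the rational root theorem (±divisors of 32) is a root, so the roots are irrational. The cubic discriminant is Δ = -27392 < 0, so there is one real root and a complex-conjugate pair. p(3) = -17 and p(4) = 16 have opposite signs, so a root lies in (3, 4); Newton's method refines it to λ ≈ 3.5926. Dividing out (λ - (3.5926)) leaves approximately λ^2 + 3.5926λ + 8.9071. For λ^2 + 3.5926λ + 8.9071 the discriminant is -22.7213. It is negative, so the remaining roots are the complex-conjugate pair λ ≈ -1.7963 ± 2.3833i. Their product equals the constant term, so |λ|^2 ≈ 8.9071 and |λ| ≈ 2.9845.
Thus the eigenvalues (to 4 decimals) are 3.5926 (modulus 3.5926); -1.7963 ± 2.3833i (modulus 2.9845). The spectral radius is the largest modulus: r(A) ≈ 3.5926. (Cross-check: r(A) ≤ ||A||_2 ≈ 8.3179; equality holds whenever A is normal, though it can also hold for some non-normal A.)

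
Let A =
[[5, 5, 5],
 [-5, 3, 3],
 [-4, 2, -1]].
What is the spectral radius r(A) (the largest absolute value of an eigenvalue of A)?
r(A) ≈ 7.9354

The eigenvalues of A are the roots of its characteristic polynomial. With M = A (coefficients from the trace, the sum of principal 2x2 minors, and det A):
  p(λ) = det(λ I - M) = λ^3 - 7λ^2 + 46λ + 120.
No integer candidate from the rational root theorem (±divisors of 120) is a root, so the roots are irrational. The cubic discriminant is Δ = -1205340 < 0, so there is one real root and a complex-conjugate pair. p(-2) = -8 and p(-1) = 66 have opposite signs, so a root lies in (-2, -1); Newton's method refines it to λ ≈ -1.9056. Dividing out (λ - (-1.9056)) leaves approximately λ^2 - 8.9056λ + 62.971. For λ^2 - 8.9056λ + 62.971 the discriminant is -172.5734. It is negative, so the remaining roots are the complex-conjugate pair λ ≈ 4.4528 ± 6.5684i. Their product equals the constant term, so |λ|^2 ≈ 62.971 and |λ| ≈ 7.9354.
Thus the eigenvalues (to 4 decimals) are -1.9056 (modulus 1.9056); 4.4528 ± 6.5684i (modulus 7.9354). The spectral radius is the largest modulus: r(A) ≈ 7.9354. (Cross-check: r(A) ≤ ||A||_2 ≈ 8.8836; equality holds whenever A is normal, though it can also hold for some non-normal A.)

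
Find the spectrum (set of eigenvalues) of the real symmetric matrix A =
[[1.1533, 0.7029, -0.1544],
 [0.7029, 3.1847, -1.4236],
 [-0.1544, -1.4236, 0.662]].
sigma(A) ≈ {0, 1, 4}

A is real symmetric, so its spectrum consists of real eigenvalues. Expanding the characteristic polynomial of the displayed matrix gives
  det(λ I - A) = p(λ) = λ^3 + (-5)λ^2 + (4)λ + (0).
Solving p(λ) = 0 yields eigenvalues ≈ 0, 1, 4. (A is shown rounded to 4 decimals, so these recover the underlying integer eigenvalues to within that precision.)
Verification: the trace of A = 5 equals the sum of eigenvalues 5, and det(A) ≈ 0.0002 matches the eigenvalue product 0.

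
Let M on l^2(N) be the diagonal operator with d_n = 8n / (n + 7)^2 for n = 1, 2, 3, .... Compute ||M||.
||M|| = 2/7 (attained at n = 7)

For M diagonal, ||M|| = sup_n |d_n|. Treat f(x) = 8x / (x + 7)^2 for real x > 0. By the quotient rule, f'(x) = 8(7 - x)/(x + 7)^3, which is positive for x < 7 and negative for x > 7. So f has a unique maximum at x = 7, and since 7 is a positive integer, the supremum over n ≥ 1 is attained at n = 7: d_7 = 8·7/(7 + 7)^2 = 8·7/196 = 2/7. Hence ||M|| = 2/7.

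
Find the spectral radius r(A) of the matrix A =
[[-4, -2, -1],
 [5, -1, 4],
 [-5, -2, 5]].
r(A) ≈ 5.1163

The eigenvalues of A are the roots of its characteristic polynomial. With M = A (coefficients from the trace, the sum of principal 2x2 minors, and det A):
  p(λ) = det(λ I - M) = λ^3 - 8λ - 93.
No integer candidate from the rational root theorem (±divisors of 93) is a root, so the roots are irrational. The cubic discriminant is Δ = -231475 < 0, so there is one real root and a complex-conjugate pair. p(5) = -8 and p(6) = 75 have opposite signs, so a root lies in (5, 6); Newton's method refines it to λ ≈ 5.1163. Dividing out (λ - (5.1163)) leaves approximately λ^2 + 5.1163λ + 18.177. For λ^2 + 5.1163λ + 18.177 the discriminant is -46.5311. It is negative, so the remaining roots are the complex-conjugate pair λ ≈ -2.5582 ± 3.4107i. Their product equals the constant term, so |λ|^2 ≈ 18.177 and |λ| ≈ 4.2635.
Thus the eigenvalues (to 4 decimals) are 5.1163 (modulus 5.1163); -2.5582 ± 3.4107i (modulus 4.2635). The spectral radius is the largest modulus: r(A) ≈ 5.1163. (Cross-check: r(A) ≤ ||A||_2 ≈ 8.3257; equality holds whenever A is normal, though it can also hold for some non-normal A.)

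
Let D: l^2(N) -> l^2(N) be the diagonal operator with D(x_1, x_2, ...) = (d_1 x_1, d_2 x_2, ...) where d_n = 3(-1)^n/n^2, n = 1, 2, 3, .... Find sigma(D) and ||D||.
sigma(D) = {3(-1)^n/n^2 : n ≥ 1} ∪ {0}; ||D|| = 3

A bounded diagonal operator on l^2 with diagonal entries d_n has spectrum equal to the closure of {d_n : n ≥ 1}: every d_n is an eigenvalue (with eigenvector e_n), so {d_n} ⊂ sigma(D); the spectrum is closed, so its closure is too; and for lambda not in the closure, (D - lambda I) has bounded inverse (the diagonal entries 1/(d_n - lambda) are bounded). For our sequence d_n = 3(-1)^n/n^2, n = 1, 2, 3, ...:
  - {d_n} = {3(-1)^n/n^2 : n ≥ 1}; the only limit point is 0
  - closure = {3(-1)^n/n^2 : n ≥ 1} ∪ {0}
For the norm: a diagonal operator has ||D|| = sup_n |d_n|. Here |d_n| = 3/n^2 is decreasing, so sup_n |d_n| = |d_1| = 3. So ||D|| = 3.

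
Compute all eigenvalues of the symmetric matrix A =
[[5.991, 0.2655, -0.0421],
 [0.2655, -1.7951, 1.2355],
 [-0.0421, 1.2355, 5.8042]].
sigma(A) ≈ {-2, 6} (6 with multiplicity 2)

A is real symmetric, so its spectrum consists of real eigenvalues. Expanding the characteristic polynomial of the displayed matrix gives
  det(λ I - A) = p(λ) = λ^3 + (-10)λ^2 + (12)λ + (72).
Solving p(λ) = 0 yields eigenvalues ≈ -2, 6, 6. (A is shown rounded to 4 decimals, so these recover the underlying integer eigenvalues to within that precision.)
Verification: the trace of A = 10 equals the sum of eigenvalues 10, and det(A) ≈ -71.9995 matches the eigenvalue product -72.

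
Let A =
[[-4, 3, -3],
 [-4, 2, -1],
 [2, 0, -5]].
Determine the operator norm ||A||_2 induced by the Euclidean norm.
||A||_2 ≈ 7.3417 (= sqrt(largest eigenvalue of A^T A))

||A||_2 = sigma_max(A) = sqrt(lambda_max(A^T A)). Form the symmetric matrix M = A^T A =
[[36, -20, 6],
 [-20, 13, -11],
 [6, -11, 35]].
Its characteristic polynomial (trace, sum of principal 2x2 minors, determinant of M give the coefficients) is
  p(λ) = det(λ I - M) = λ^3 - 84λ^2 + 1626λ - 196.
No integer candidate from the rational root theorem (±divisors of 196) is a root, so the roots are irrational. The cubic discriminant is Δ = 1475570736 > 0, so there are three distinct real roots. p(0) = -196 and p(1) = 1347 have opposite signs, so a root lies in (0, 1); Newton's method refines it to λ ≈ 0.1213. p(29) = 703 and p(30) = -16 have opposite signs, so a root lies in (29, 30); Newton's method refines it to λ ≈ 29.9776. p(53) = -1097 and p(54) = 128 have opposite signs, so a root lies in (53, 54); Newton's method refines it to λ ≈ 53.9011. Check (Vieta): the three roots sum to 84, matching tr M = 84.
So the eigenvalues of A^T A are ≈ 0.1213, 29.9776, 53.9011 (all ≥ 0, as they must be for A^T A). The largest is λ_max ≈ 53.9011, hence ||A||_2 = sqrt(λ_max) ≈ 7.3417.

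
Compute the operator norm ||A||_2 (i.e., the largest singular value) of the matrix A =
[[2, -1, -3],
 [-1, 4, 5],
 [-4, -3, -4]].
||A||_2 ≈ 8.72 (= sqrt(largest eigenvalue of A^T A))

||A||_2 = sigma_max(A) = sqrt(lambda_max(A^T A)). Form the symmetric matrix M = A^T A =
[[21, 6, 5],
 [6, 26, 35],
 [5, 35, 50]].
Its characteristic polynomial (trace, sum of principal 2x2 minors, determinant of M give the coefficients) is
  p(λ) = det(λ I - M) = λ^3 - 97λ^2 + 1610λ - 1225.
No integer candidate from the rational root theorem (±divisors of 1225) is a root, so the roots are irrational. The cubic discriminant is Δ = 6626878825 > 0, so there are three distinct real roots. p(0) = -1225 and p(1) = 289 have opposite signs, so a root lies in (0, 1); Newton's method refines it to λ ≈ 0.799. p(20) = 175 and p(21) = -931 have opposite signs, so a root lies in (20, 21); Newton's method refines it to λ ≈ 20.1626. p(76) = -161 and p(77) = 4165 have opposite signs, so a root lies in (76, 77); Newton's method refines it to λ ≈ 76.0383. Check (Vieta): the three roots sum to 97, matching tr M = 97.
So the eigenvalues of A^T A are ≈ 0.799, 20.1626, 76.0383 (all ≥ 0, as they must be for A^T A). The largest is λ_max ≈ 76.0383, hence ||A||_2 = sqrt(λ_max) ≈ 8.72.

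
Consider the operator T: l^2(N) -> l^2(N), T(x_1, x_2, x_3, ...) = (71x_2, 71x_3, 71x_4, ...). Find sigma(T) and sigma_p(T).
sigma(T) = closed disk {z in C : |z| ≤ 71}; sigma_p(T) = open disk {z in C : |z| < 71}

Note T = 71·V where V is the unit left shift (V x)_k = x_{k+1}; so sigma(T) = 71·sigma(V) and ||T|| = 71||V||. ||T x||^2 = 5041sum_{k≥2} |x_k|^2 ≤ 5041||x||^2, with equality on {x : x_1 = 0}, so ||T|| = 71. For any lambda with |lambda| < 71, set r = lambda/71 (|r| < 1); the vector x = (1, r, r^2, ...) is in l^2 and satisfies T x = 71(r, r^2, ...) = lambda x, so lambda is an eigenvalue. On the boundary |lambda| = 71 the geometric series diverges, so no l^2 eigenvector exists, but these lambda lie in the approximate point spectrum. Hence sigma(T) is the closed disk of radius 71 and sigma_p(T) is the open disk.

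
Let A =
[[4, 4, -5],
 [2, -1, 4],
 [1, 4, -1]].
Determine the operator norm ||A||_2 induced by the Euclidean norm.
||A||_2 ≈ 8.6375 (= sqrt(largest eigenvalue of A^T A))

||A||_2 = sigma_max(A) = sqrt(lambda_max(A^T A)). Form the symmetric matrix M = A^T A =
[[21, 18, -13],
 [18, 33, -28],
 [-13, -28, 42]].
Its characteristic polynomial (trace, sum of principal 2x2 minors, determinant of M give the coefficients) is
  p(λ) = det(λ I - M) = λ^3 - 96λ^2 + 1684λ - 6561.
No integer candidate from the rational root theorem (±divisors of 6561) is a root, so the roots are irrational. The cubic discriminant is Δ = 1743844901 > 0, so there are three distinct real roots. p(5) = -416 and p(6) = 303 have opposite signs, so a root lies in (5, 6); Newton's method refines it to λ ≈ 5.5512. p(15) = 474 and p(16) = -97 have opposite signs, so a root lies in (15, 16); Newton's method refines it to λ ≈ 15.8416. p(74) = -2417 and p(75) = 1614 have opposite signs, so a root lies in (74, 75); Newton's method refines it to λ ≈ 74.6072. Check (Vieta): the three roots sum to 96, matching tr M = 96.
So the eigenvalues of A^T A are ≈ 5.5512, 15.8416, 74.6072 (all ≥ 0, as they must be for A^T A). The largest is λ_max ≈ 74.6072, hence ||A||_2 = sqrt(λ_max) ≈ 8.6375.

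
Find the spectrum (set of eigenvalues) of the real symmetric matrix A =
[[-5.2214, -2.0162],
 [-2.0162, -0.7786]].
sigma(A) ≈ {-6, 0}

A is real symmetric, so its spectrum consists of real eigenvalues. Expanding the characteristic polynomial of the displayed matrix gives
  det(λ I - A) = p(λ) = λ^2 + (6)λ + (0).
Solving p(λ) = 0 yields eigenvalues ≈ -6, 0. (A is shown rounded to 4 decimals, so these recover the underlying integer eigenvalues to within that precision.)
Verification: the trace of A = -6 equals the sum of eigenvalues -6, and det(A) ≈ 0.0003 matches the eigenvalue product 0.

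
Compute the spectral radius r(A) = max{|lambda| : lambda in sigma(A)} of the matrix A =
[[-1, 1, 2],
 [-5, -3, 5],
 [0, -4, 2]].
r(A) ≈ 4.9964

The eigenvalues of A are the roots of its characteristic polynomial. With M = A (coefficients from the trace, the sum of principal 2x2 minors, and det A):
  p(λ) = det(λ I - M) = λ^3 + 2λ^2 + 20λ - 36.
No integer candidate from the rational root theorem (±divisors of 36) is a root, so the roots are irrational. The cubic discriminant is Δ = -90160 < 0, so there is one real root and a complex-conjugate pair. p(1) = -13 and p(2) = 20 have opposite signs, so a root lies in (1, 2); Newton's method refines it to λ ≈ 1.4421. Dividing out (λ - (1.4421)) leaves approximately λ^2 + 3.4421λ + 24.9638. For λ^2 + 3.4421λ + 24.9638 the discriminant is -88.0072. It is negative, so the remaining roots are the complex-conjugate pair λ ≈ -1.721 ± 4.6906i. Their product equals the constant term, so |λ|^2 ≈ 24.9638 and |λ| ≈ 4.9964.
Thus the eigenvalues (to 4 decimals) are 1.4421 (modulus 1.4421); -1.721 ± 4.6906i (modulus 4.9964). The spectral radius is the largest modulus: r(A) ≈ 4.9964. (Cross-check: r(A) ≤ ||A||_2 ≈ 8.4118; equality holds whenever A is normal, though it can also hold for some non-normal A.)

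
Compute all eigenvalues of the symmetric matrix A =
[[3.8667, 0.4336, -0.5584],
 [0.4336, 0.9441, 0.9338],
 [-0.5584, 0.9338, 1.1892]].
sigma(A) ≈ {0, 2, 4}

A is real symmetric, so its spectrum consists of real eigenvalues. Expanding the characteristic polynomial of the displayed matrix gives
  det(λ I - A) = p(λ) = λ^3 + (-6)λ^2 + (8)λ + (0).
Solving p(λ) = 0 yields eigenvalues ≈ 0, 2, 4. (A is shown rounded to 4 decimals, so these recover the underlying integer eigenvalues to within that precision.)
Verification: the trace of A = 6 equals the sum of eigenvalues 6, and det(A) ≈ -0.0006 matches the eigenvalue product 0.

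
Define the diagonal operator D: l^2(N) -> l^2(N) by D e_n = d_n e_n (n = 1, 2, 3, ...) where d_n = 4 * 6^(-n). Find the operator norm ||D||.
||D|| = 2/3 (attained at n = 1)

For D diagonal, ||D|| = sup_n |d_n|. The sequence d_n = 4 * 6^(-n) is positive and strictly decreasing (ratio 6^(-1) < 1), so the supremum is d_1 = 4/6 = 2/3. Hence ||D|| = 2/3.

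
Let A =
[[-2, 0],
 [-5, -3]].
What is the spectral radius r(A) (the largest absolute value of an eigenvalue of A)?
r(A) = 3

The eigenvalues of A are the roots of its characteristic polynomial. With M = A (coefficients from the trace and determinant):
  p(λ) = det(λ I - M) = λ^2 + 5λ + 6.
For λ^2 + 5λ + 6 the discriminant is 1. It is a perfect square (1^2), so the roots are rational: λ = (-5 ± 1)/2 = -2, -3.
Thus the eigenvalues (to 4 decimals) are -2 (modulus 2); -3 (modulus 3). The spectral radius is the largest modulus: r(A) = 3. (Cross-check: r(A) ≤ ||A||_2 ≈ 6.085; equality holds whenever A is normal, though it can also hold for some non-normal A.)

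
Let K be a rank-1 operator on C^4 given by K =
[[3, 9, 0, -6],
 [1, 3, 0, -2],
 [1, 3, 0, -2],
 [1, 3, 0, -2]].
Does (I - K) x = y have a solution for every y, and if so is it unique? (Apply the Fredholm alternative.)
(I - K) is invertible (det(I - K) = -3 ≠ 0), so for every y in C^4 the equation (I - K) x = y has a unique solution.

K has rank 1, so it is an outer product K = u v^T: every row of K is a multiple of one row vector. Reading off the entries, u = (3, 1, 1, 1) and v = (1, 3, 0, -2) (row i of K equals u_i·v^T). A rank-one matrix u v^T satisfies K u = u (v·u) and kills the (3)-dimensional subspace v^⊥, so its characteristic polynomial is lambda^3 (lambda - v·u) with v·u = tr K = 4. Hence the eigenvalues of I - K are 1 (multiplicity 3) and 1 - (4) = -3, so det(I - K) = -3. (Direct check: I - K =
[[-2, -9, 0, 6],
 [-1, -2, 0, 2],
 [-1, -3, 1, 2],
 [-1, -3, 0, 3]]
has determinant -3.) The finite-dimensional Fredholm alternative says: either (I - K) is invertible, or ker(I - K) ≠ {0} and then range(I - K) = ker((I - K)^*)^⊥, with dim ker(I - K) = dim ker((I - K)^*). Since det(I - K) ≠ 0, 1 is not an eigenvalue of K and ker(I - K) = {0}, so we are in the first case: for every y there is a unique x = (I - K)^(-1) y. Explicitly, by the Sherman–Morrison formula, (I - u v^T)^(-1) = I + u v^T/(1 - v·u), i.e. (I - K)^(-1) = I + K/(-3).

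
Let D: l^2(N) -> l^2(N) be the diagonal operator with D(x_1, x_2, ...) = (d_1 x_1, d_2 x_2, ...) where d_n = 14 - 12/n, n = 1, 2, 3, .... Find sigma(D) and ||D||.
sigma(D) = {14 - 12/n : n ≥ 1} ∪ {14}; ||D|| = 14

A bounded diagonal operator on l^2 with diagonal entries d_n has spectrum equal to the closure of {d_n : n ≥ 1}: every d_n is an eigenvalue (with eigenvector e_n), so {d_n} ⊂ sigma(D); the spectrum is closed, so its closure is too; and for lambda not in the closure, (D - lambda I) has bounded inverse (the diagonal entries 1/(d_n - lambda) are bounded). For our sequence d_n = 14 - 12/n, n = 1, 2, 3, ...:
  - {d_n} = {14 - 12/n : n ≥ 1}; the only limit point is 14
  - closure = {14 - 12/n : n ≥ 1} ∪ {14}
For the norm: a diagonal operator has ||D|| = sup_n |d_n|. Here d_n = 14 - 12/n increases monotonically from d_1 = 2 toward 14, with all terms in [2, 14); so sup_n |d_n| = 14 (the supremum is the limit, not attained). So ||D|| = 14.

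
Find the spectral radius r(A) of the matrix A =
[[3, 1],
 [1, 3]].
r(A) = 4

The eigenvalues of A are the roots of its characteristic polynomial. With M = A (coefficients from the trace and determinant):
  p(λ) = det(λ I - M) = λ^2 - 6λ + 8.
For λ^2 - 6λ + 8 the discriminant is 4. It is a perfect square (2^2), so the roots are rational: λ = (6 ± 2)/2 = 4, 2.
Thus the eigenvalues (to 4 decimals) are 4 (modulus 4); 2 (modulus 2). The spectral radius is the largest modulus: r(A) = 4. (Cross-check: r(A) ≤ ||A||_2 ≈ 4; equality holds whenever A is normal, though it can also hold for some non-normal A.)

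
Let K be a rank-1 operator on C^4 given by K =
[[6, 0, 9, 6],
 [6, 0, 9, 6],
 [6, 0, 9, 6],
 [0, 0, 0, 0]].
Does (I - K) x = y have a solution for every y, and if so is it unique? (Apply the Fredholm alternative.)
(I - K) is invertible (det(I - K) = -14 ≠ 0), so for every y in C^4 the equation (I - K) x = y has a unique solution.

K has rank 1, so it is an outer product K = u v^T: every row of K is a multiple of one row vector. Reading off the entries, u = (3, 3, 3, 0) and v = (2, 0, 3, 2) (row i of K equals u_i·v^T). A rank-one matrix u v^T satisfies K u = u (v·u) and kills the (3)-dimensional subspace v^⊥, so its characteristic polynomial is lambda^3 (lambda - v·u) with v·u = tr K = 15. Hence the eigenvalues of I - K are 1 (multiplicity 3) and 1 - (15) = -14, so det(I - K) = -14. (Direct check: I - K =
[[-5, 0, -9, -6],
 [-6, 1, -9, -6],
 [-6, 0, -8, -6],
 [0, 0, 0, 1]]
has determinant -14.) The finite-dimensional Fredholm alternative says: either (I - K) is invertible, or ker(I - K) ≠ {0} and then range(I - K) = ker((I - K)^*)^⊥, with dim ker(I - K) = dim ker((I - K)^*). Since det(I - K) ≠ 0, 1 is not an eigenvalue of K and ker(I - K) = {0}, so we are in the first case: for every y there is a unique x = (I - K)^(-1) y. Explicitly, by the Sherman–Morrison formula, (I - u v^T)^(-1) = I + u v^T/(1 - v·u), i.e. (I - K)^(-1) = I + K/(-14).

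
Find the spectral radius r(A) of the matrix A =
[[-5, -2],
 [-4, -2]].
r(A) = (7 + sqrt(41))/2 ≈ 6.7016

The eigenvalues of A are the roots of its characteristic polynomial. With M = A (coefficients from the trace and determinant):
  p(λ) = det(λ I - M) = λ^2 + 7λ + 2.
For λ^2 + 7λ + 2 the discriminant is 41. It is nonnegative but not a perfect square, so the roots are real and irrational: λ = (-7 ± sqrt(41))/2 ≈ -0.2984, -6.7016.
Thus the eigenvalues (to 4 decimals) are -0.2984 (modulus 0.2984); -6.7016 (modulus 6.7016). The spectral radius is the largest modulus: r(A) = (7 + sqrt(41))/2 ≈ 6.7016. (Cross-check: r(A) ≤ ||A||_2 ≈ 6.9942; equality holds whenever A is normal, though it can also hold for some non-normal A.)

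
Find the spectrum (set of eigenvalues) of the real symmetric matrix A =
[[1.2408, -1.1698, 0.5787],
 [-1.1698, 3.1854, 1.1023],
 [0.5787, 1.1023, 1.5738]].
sigma(A) ≈ {0, 2, 4}

A is real symmetric, so its spectrum consists of real eigenvalues. Expanding the characteristic polynomial of the displayed matrix gives
  det(λ I - A) = p(λ) = λ^3 + (-6)λ^2 + (8)λ + (0).
Solving p(λ) = 0 yields eigenvalues ≈ 0, 2, 4. (A is shown rounded to 4 decimals, so these recover the underlying integer eigenvalues to within that precision.)
Verification: the trace of A = 6 equals the sum of eigenvalues 6, and det(A) ≈ -0.0001 matches the eigenvalue product 0.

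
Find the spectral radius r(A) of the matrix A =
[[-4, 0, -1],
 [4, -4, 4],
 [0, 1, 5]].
r(A) ≈ 5.3809

The eigenvalues of A are the roots of its characteristic polynomial. With M = A (coefficients from the trace, the sum of principal 2x2 minors, and det A):
  p(λ) = det(λ I - M) = λ^3 + 3λ^2 - 28λ - 92.
No integer candidate from the rational root theorem (±divisors of 92) is a root, so the roots are irrational. The cubic discriminant is Δ = 15376 > 0, so there are three distinct real roots. p(-5) = -2 and p(-4) = 4 have opposite signs, so a root lies in (-5, -4); Newton's method refines it to λ ≈ -4.8707. p(-4) = 4 and p(-3) = -8 have opposite signs, so a root lies in (-4, -3); Newton's method refines it to λ ≈ -3.5103. p(5) = -32 and p(6) = 64 have opposite signs, so a root lies in (5, 6); Newton's method refines it to λ ≈ 5.3809. Check (Vieta): the three roots sum to -3, matching tr M = -3.
Thus the eigenvalues (to 4 decimals) are -4.8707 (modulus 4.8707); -3.5103 (modulus 3.5103); 5.3809 (modulus 5.3809). The spectral radius is the largest modulus: r(A) ≈ 5.3809. (Cross-check: r(A) ≤ ||A||_2 ≈ 8.055; equality holds whenever A is normal, though it can also hold for some non-normal A.)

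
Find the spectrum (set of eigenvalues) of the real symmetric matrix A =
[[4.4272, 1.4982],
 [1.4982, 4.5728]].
sigma(A) ≈ {3, 6}

A is real symmetric, so its spectrum consists of real eigenvalues. Expanding the characteristic polynomial of the displayed matrix gives
  det(λ I - A) = p(λ) = λ^2 + (-9)λ + (18).
Solving p(λ) = 0 yields eigenvalues ≈ 3, 6. (A is shown rounded to 4 decimals, so these recover the underlying integer eigenvalues to within that precision.)
Verification: the trace of A = 9 equals the sum of eigenvalues 9, and det(A) ≈ 18.0001 matches the eigenvalue product 18.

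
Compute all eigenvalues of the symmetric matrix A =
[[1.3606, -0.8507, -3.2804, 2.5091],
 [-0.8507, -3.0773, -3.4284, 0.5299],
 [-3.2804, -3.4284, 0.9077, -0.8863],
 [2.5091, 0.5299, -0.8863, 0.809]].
sigma(A) ≈ {-6, -1, 1, 6}

A is real symmetric, so its spectrum consists of real eigenvalues. Expanding the characteristic polynomial of the displayed matrix gives
  det(λ I - A) = p(λ) = λ^4 + (0)λ^3 + (-37)λ^2 + (0)λ + (35.9985).
Solving p(λ) = 0 yields eigenvalues ≈ -6, -1, 1, 6. (A is shown rounded to 4 decimals, so these recover the underlying integer eigenvalues to within that precision.)
Verification: the trace of A = 0 equals the sum of eigenvalues 0, and det(A) ≈ 35.9985 matches the eigenvalue product 36.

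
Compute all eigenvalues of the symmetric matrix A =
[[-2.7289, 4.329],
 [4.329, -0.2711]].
sigma(A) ≈ {-6, 3}

A is real symmetric, so its spectrum consists of real eigenvalues. Expanding the characteristic polynomial of the displayed matrix gives
  det(λ I - A) = p(λ) = λ^2 + (3)λ + (-18).
Solving p(λ) = 0 yields eigenvalues ≈ -6, 3. (A is shown rounded to 4 decimals, so these recover the underlying integer eigenvalues to within that precision.)
Verification: the trace of A = -3 equals the sum of eigenvalues -3, and det(A) ≈ -18.0004 matches the eigenvalue product -18.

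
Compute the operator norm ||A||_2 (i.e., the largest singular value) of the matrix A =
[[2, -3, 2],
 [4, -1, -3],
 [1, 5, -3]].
||A||_2 ≈ 6.9175 (= sqrt(largest eigenvalue of A^T A))

||A||_2 = sigma_max(A) = sqrt(lambda_max(A^T A)). Form the symmetric matrix M = A^T A =
[[21, -5, -11],
 [-5, 35, -18],
 [-11, -18, 22]].
Its characteristic polynomial (trace, sum of principal 2x2 minors, determinant of M give the coefficients) is
  p(λ) = det(λ I - M) = λ^3 - 78λ^2 + 1497λ - 2601.
No integer candidate from the rational root theorem (±divisors of 2601) is a root, so the roots are irrational. The cubic discriminant is Δ = 561988017 > 0, so there are three distinct real roots. p(1) = -1181 and p(2) = 89 have opposite signs, so a root lies in (1, 2); Newton's method refines it to λ ≈ 1.926. p(28) = 115 and p(29) = -397 have opposite signs, so a root lies in (28, 29); Newton's method refines it to λ ≈ 28.2222. p(47) = -721 and p(48) = 135 have opposite signs, so a root lies in (47, 48); Newton's method refines it to λ ≈ 47.8519. Check (Vieta): the three roots sum to 78, matching tr M = 78.
So the eigenvalues of A^T A are ≈ 1.926, 28.2222, 47.8519 (all ≥ 0, as they must be for A^T A). The largest is λ_max ≈ 47.8519, hence ||A||_2 = sqrt(λ_max) ≈ 6.9175.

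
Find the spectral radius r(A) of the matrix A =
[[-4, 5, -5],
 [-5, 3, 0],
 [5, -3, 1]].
r(A) ≈ 6.0928

The eigenvalues of A are the roots of its characteristic polynomial. With M = A (coefficients from the trace, the sum of principal 2x2 minors, and det A):
  p(λ) = det(λ I - M) = λ^3 + 37λ - 13.
No integer candidate from the rational root theorem (±divisors of 13) is a root, so the roots are irrational. The cubic discriminant is Δ = -207175 < 0, so there is one real root and a complex-conjugate pair. p(0) = -13 and p(1) = 25 have opposite signs, so a root lies in (0, 1); Newton's method refines it to λ ≈ 0.3502. Dividing out (λ - (0.3502)) leaves approximately λ^2 + 0.3502λ + 37.1226. For λ^2 + 0.3502λ + 37.1226 the discriminant is -148.3679. It is negative, so the remaining roots are the complex-conjugate pair λ ≈ -0.1751 ± 6.0903i. Their product equals the constant term, so |λ|^2 ≈ 37.1226 and |λ| ≈ 6.0928.
Thus the eigenvalues (to 4 decimals) are 0.3502 (modulus 0.3502); -0.1751 ± 6.0903i (modulus 6.0928). The spectral radius is the largest modulus: r(A) ≈ 6.0928. (Cross-check: r(A) ≤ ||A||_2 ≈ 10.9711; equality holds whenever A is normal, though it can also hold for some non-normal A.)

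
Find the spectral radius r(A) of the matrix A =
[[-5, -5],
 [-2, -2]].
r(A) = 7

The eigenvalues of A are the roots of its characteristic polynomial. With M = A (coefficients from the trace and determinant):
  p(λ) = det(λ I - M) = λ^2 + 7λ.
For λ^2 + 7λ the discriminant is 49. It is a perfect square (7^2), so the roots are rational: λ = (-7 ± 7)/2 = 0, -7.
Thus the eigenvalues (to 4 decimals) are 0 (modulus 0); -7 (modulus 7). The spectral radius is the largest modulus: r(A) = 7. (Cross-check: r(A) ≤ ||A||_2 ≈ 7.6158; equality holds whenever A is normal, though it can also hold for some non-normal A.)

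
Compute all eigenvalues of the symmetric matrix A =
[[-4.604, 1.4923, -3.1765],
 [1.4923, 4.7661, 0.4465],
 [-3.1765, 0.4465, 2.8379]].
sigma(A) ≈ {-6, 4, 5}

A is real symmetric, so its spectrum consists of real eigenvalues. Expanding the characteristic polynomial of the displayed matrix gives
  det(λ I - A) = p(λ) = λ^3 + (-3)λ^2 + (-34)λ + (119.9982).
Solving p(λ) = 0 yields eigenvalues ≈ -6, 4, 5. (A is shown rounded to 4 decimals, so these recover the underlying integer eigenvalues to within that precision.)
Verification: the trace of A = 3 equals the sum of eigenvalues 3, and det(A) ≈ -119.9982 matches the eigenvalue product -120.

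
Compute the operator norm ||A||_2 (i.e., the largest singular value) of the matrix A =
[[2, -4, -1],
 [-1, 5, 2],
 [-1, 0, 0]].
||A||_2 ≈ 7.0713 (= sqrt(largest eigenvalue of A^T A))

||A||_2 = sigma_max(A) = sqrt(lambda_max(A^T A)). Form the symmetric matrix M = A^T A =
[[6, -13, -4],
 [-13, 41, 14],
 [-4, 14, 5]].
Its characteristic polynomial (trace, sum of principal 2x2 minors, determinant of M give the coefficients) is
  p(λ) = det(λ I - M) = λ^3 - 52λ^2 + 100λ - 9.
No integer candidate from the rational root theorem (±divisors of 9) is a root, so the roots are irrational. The cubic discriminant is Δ = 18818325 > 0, so there are three distinct real roots. p(0) = -9 and p(1) = 40 have opposite signs, so a root lies in (0, 1); Newton's method refines it to λ ≈ 0.0947. p(1) = 40 and p(2) = -9 have opposite signs, so a root lies in (1, 2); Newton's method refines it to λ ≈ 1.9016. p(50) = -9 and p(51) = 2490 have opposite signs, so a root lies in (50, 51); Newton's method refines it to λ ≈ 50.0037. Check (Vieta): the three roots sum to 52, matching tr M = 52.
So the eigenvalues of A^T A are ≈ 0.0947, 1.9016, 50.0037 (all ≥ 0, as they must be for A^T A). The largest is λ_max ≈ 50.0037, hence ||A||_2 = sqrt(λ_max) ≈ 7.0713.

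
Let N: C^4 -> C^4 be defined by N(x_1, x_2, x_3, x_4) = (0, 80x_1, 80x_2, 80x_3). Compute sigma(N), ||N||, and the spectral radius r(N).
sigma(N) = {0}; ||N|| = 80; r(N) = 0. (N is nilpotent with N^4 = 0.)

On C^4, N is a strictly lower-triangular matrix with 80 on the subdiagonal and zeros elsewhere, so its characteristic polynomial is lambda^4 and every eigenvalue is 0: sigma(N) = {0}. For the operator norm, N e_i = 80e_{i+1} for i = 1, ..., 3 and N e_4 = 0, so the singular values of N are 80 (with multiplicity 3) and 0; hence ||N|| = 80. The spectral radius r(N) = max|lambda| = 0. Note ||N|| > r(N) — characteristic of non-normal nilpotent operators. Indeed N^4 = 0.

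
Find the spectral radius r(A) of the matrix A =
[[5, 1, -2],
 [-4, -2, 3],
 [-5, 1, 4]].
r(A) ≈ 7.4711

The eigenvalues of A are the roots of its characteristic polynomial. With M = A (coefficients from the trace, the sum of principal 2x2 minors, and det A):
  p(λ) = det(λ I - M) = λ^3 - 7λ^2 - 7λ + 26.
No integer candidate from the rational root theorem (±divisors of 26) is a root, so the roots are irrational. The cubic discriminant is Δ = 44125 > 0, so there are three distinct real roots. p(-3) = -43 and p(-2) = 4 have opposite signs, so a root lies in (-3, -2); Newton's method refines it to λ ≈ -2.1159. p(1) = 13 and p(2) = -8 have opposite signs, so a root lies in (1, 2); Newton's method refines it to λ ≈ 1.6447. p(7) = -23 and p(8) = 34 have opposite signs, so a root lies in (7, 8); Newton's method refines it to λ ≈ 7.4711. Check (Vieta): the three roots sum to 7, matching tr M = 7.
Thus the eigenvalues (to 4 decimals) are -2.1159 (modulus 2.1159); 1.6447 (modulus 1.6447); 7.4711 (modulus 7.4711). The spectral radius is the largest modulus: r(A) ≈ 7.4711. (Cross-check: r(A) ≤ ||A||_2 ≈ 9.7102; equality holds whenever A is normal, though it can also hold for some non-normal A.)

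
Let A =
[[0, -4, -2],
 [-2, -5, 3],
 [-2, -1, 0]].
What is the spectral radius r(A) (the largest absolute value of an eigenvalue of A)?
r(A) ≈ 5.2668

The eigenvalues of A are the roots of its characteristic polynomial. With M = A (coefficients from the trace, the sum of principal 2x2 minors, and det A):
  p(λ) = det(λ I - M) = λ^3 + 5λ^2 - 9λ - 40.
No integer candidate from the rational root theorem (±divisors of 40) is a root, so the roots are irrational. The cubic discriminant is Δ = 14141 > 0, so there are three distinct real roots. p(-6) = -22 and p(-5) = 5 have opposite signs, so a root lies in (-6, -5); Newton's method refines it to λ ≈ -5.2668. p(-3) = 5 and p(-2) = -10 have opposite signs, so a root lies in (-3, -2); Newton's method refines it to λ ≈ -2.6257. p(2) = -30 and p(3) = 5 have opposite signs, so a root lies in (2, 3); Newton's method refines it to λ ≈ 2.8925. Check (Vieta): the three roots sum to -5, matching tr M = -5.
Thus the eigenvalues (to 4 decimals) are -5.2668 (modulus 5.2668); -2.6257 (modulus 2.6257); 2.8925 (modulus 2.8925). The spectral radius is the largest modulus: r(A) ≈ 5.2668. (Cross-check: r(A) ≤ ||A||_2 ≈ 6.9203; equality holds whenever A is normal, though it can also hold for some non-normal A.)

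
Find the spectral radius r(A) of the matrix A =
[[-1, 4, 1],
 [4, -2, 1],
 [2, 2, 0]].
r(A) ≈ 5.5342

The eigenvalues of A are the roots of its characteristic polynomial. With M = A (coefficients from the trace, the sum of principal 2x2 minors, and det A):
  p(λ) = det(λ I - M) = λ^3 + 3λ^2 - 18λ - 22.
No integer candidate from the rational root theorem (±divisors of 22) is a root, so the roots are irrational. The cubic discriminant is Δ = 36936 > 0, so there are three distinct real roots. p(-6) = -22 and p(-5) = 18 have opposite signs, so a root lies in (-6, -5); Newton's method refines it to λ ≈ -5.5342. p(-2) = 18 and p(-1) = -2 have opposite signs, so a root lies in (-2, -1); Newton's method refines it to λ ≈ -1.0953. p(3) = -22 and p(4) = 18 have opposite signs, so a root lies in (3, 4); Newton's method refines it to λ ≈ 3.6295. Check (Vieta): the three roots sum to -3, matching tr M = -3.
Thus the eigenvalues (to 4 decimals) are -5.5342 (modulus 5.5342); -1.0953 (modulus 1.0953); 3.6295 (modulus 3.6295). The spectral radius is the largest modulus: r(A) ≈ 5.5342. (Cross-check: r(A) ≤ ||A||_2 ≈ 5.5357; equality holds whenever A is normal, though it can also hold for some non-normal A.)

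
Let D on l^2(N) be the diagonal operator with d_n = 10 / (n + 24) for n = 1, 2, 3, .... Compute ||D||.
||D|| = 2/5 (attained at n = 1)

For D diagonal, ||D|| = sup_n |d_n| = sup_n 10/(n + 24). This is positive and strictly decreasing in n, so the supremum is attained at n = 1: d_1 = 10/(1 + 24) = 2/5. Hence ||D|| = 2/5.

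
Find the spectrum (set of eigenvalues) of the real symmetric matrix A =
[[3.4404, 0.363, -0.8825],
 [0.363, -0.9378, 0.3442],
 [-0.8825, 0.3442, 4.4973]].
sigma(A) ≈ {-1, 3, 5}

A is real symmetric, so its spectrum consists of real eigenvalues. Expanding the characteristic polynomial of the displayed matrix gives
  det(λ I - A) = p(λ) = λ^3 + (-7)λ^2 + (7)λ + (15).
Solving p(λ) = 0 yields eigenvalues ≈ -1, 3, 5. (A is shown rounded to 4 decimals, so these recover the underlying integer eigenvalues to within that precision.)
Verification: the trace of A = 7 equals the sum of eigenvalues 7, and det(A) ≈ -15.0005 matches the eigenvalue product -15.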